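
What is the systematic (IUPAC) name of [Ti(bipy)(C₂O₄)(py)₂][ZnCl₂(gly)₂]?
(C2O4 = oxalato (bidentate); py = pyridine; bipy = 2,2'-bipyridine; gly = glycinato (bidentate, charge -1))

Zinc is always +2 in its complexes; the anion's ligand charges sum to -4, so the complex anion is 2−.
A 1:1 salt means the cation carries the equal and opposite charge, 2+.
Cation: ligand charges sum to -2; for the ion to be 2+, Ti = +4.

(2,2'-bipyridine)oxalatobis(pyridine)titanium(IV) dichlorobis(glycinato)zincate(II)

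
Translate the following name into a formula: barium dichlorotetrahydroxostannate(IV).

Ligands: 4 hydroxo (OH, -1), 2 chloro (Cl, -1). Ligand charge sum = -6.
With Sn in oxidation state +4, the complex ion is [Sn...]^2−.
Charge balance with barium (+2) requires 1 complex ion per 1 barium.

Ba[SnCl2(OH)4]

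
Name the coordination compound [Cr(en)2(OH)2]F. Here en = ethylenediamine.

bis(ethylenediamine)dihydroxochromium(III) fluoride

The 1 fluoride counter-ion carries a total charge of -1, so each complex ion is 1+.
Ligand charges: 2×ethylenediamine (neutral), 2×hydroxo (-1 each); total -2. So Cr + (-2) = 1+, giving Cr = +3.
Ligands are named alphabetically: ethylenediamine before hydroxo.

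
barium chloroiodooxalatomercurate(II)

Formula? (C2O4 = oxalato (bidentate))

Ba[Hg(C2O4)ClI]

Ligands: 1 iodo (I, -1), 1 oxalato (C2O4, -2), 1 chloro (Cl, -1). Ligand charge sum = -4.
With Hg in oxidation state +2, the complex ion is [Hg...]^2−.
Charge balance with barium (+2) requires 1 complex ion per 1 barium.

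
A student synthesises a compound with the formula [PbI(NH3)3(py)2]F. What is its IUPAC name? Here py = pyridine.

triammineiodobis(pyridine)lead(II) fluoride

The 1 fluoride counter-ion carries a total charge of -1, so each complex ion is 1+.
Ligand charges: 1×iodo (-1 each), 3×ammine (neutral), 2×pyridine (neutral); total -1. So Pb + (-1) = 1+, giving Pb = +2.
Ligands are named alphabetically: ammine before iodo before pyridine.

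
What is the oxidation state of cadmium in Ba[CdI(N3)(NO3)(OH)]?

+2

1 barium outside the brackets (+2 each) → the complex ion is 2−.
Ligand charges: 1×N3 = -1; 1×NO3 = -1; 1×OH = -1; 1×I = -1; sum -4.
Cd + (-4) = 2− ⇒ Cd is +2.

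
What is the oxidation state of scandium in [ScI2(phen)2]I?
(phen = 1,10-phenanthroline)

1 iodide outside the brackets (-1 each) → the complex ion is 1+.
Ligand charges: 2×phen neutral; 2×I = -2; sum -2.
Sc + (-2) = 1+ ⇒ Sc is +3.

+3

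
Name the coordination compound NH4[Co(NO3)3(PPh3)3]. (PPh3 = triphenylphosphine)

The 1 ammonium counter-ion carries a total charge of +1, so each complex ion is 1−.
Ligand charges: 3×triphenylphosphine (neutral), 3×nitrato (-1 each); total -3. So Co + (-3) = 1−, giving Co = +2.
The complex ion is anionic, so cobalt takes the -ate form cobaltate(II).

ammonium trinitratotris(triphenylphosphine)cobaltate(II)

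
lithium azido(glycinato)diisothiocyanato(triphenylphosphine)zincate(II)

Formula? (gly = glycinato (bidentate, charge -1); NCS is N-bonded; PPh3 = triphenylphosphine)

Li2[Zn(gly)(N3)(NCS)2(PPh3)]

Ligands: 1 glycinato (gly, -1), 1 azido (N3, -1), 2 isothiocyanato (NCS, -1), 1 triphenylphosphine (PPh3, neutral). Ligand charge sum = -4.
With Zn in oxidation state +2, the complex ion is [Zn...]^2−.
Charge balance with lithium (+1) requires 1 complex ion per 2 lithium.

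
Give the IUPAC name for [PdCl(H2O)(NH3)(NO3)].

There is no counter-ion, so the complex is neutral overall.
Ligand charges: 1×nitrato (-1 each), 1×chloro (-1 each), 1×aqua (neutral), 1×ammine (neutral); total -2. So Pd + (-2) = 0, giving Pd = +2.
Ligands are named alphabetically: ammine before aqua before chloro before nitrato.

ammineaquachloronitratopalladium(II)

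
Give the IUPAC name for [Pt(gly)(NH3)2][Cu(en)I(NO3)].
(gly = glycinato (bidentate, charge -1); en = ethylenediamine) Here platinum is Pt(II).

Both ions are complex: the cation is named first with the plain metal name, the anion second with the -ate form; each ion's ligands are alphabetised independently.
Pt is given as +2; the cation's ligand charges sum to -1, so the complex cation is 1+.
A 1:1 salt means the anion carries the equal and opposite charge, 1−.
Anion: ligand charges sum to -2; for the ion to be 1−, Cu = +1.

diammine(glycinato)platinum(II) (ethylenediamine)iodonitratocuprate(I)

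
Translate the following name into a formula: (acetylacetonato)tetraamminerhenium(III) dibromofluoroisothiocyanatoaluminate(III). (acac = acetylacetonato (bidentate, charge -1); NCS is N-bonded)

Cation [Re…]: ligand charges -1, Re(III) ⇒ ion charge 2+.
Anion [Al…]: ligand charges -4, Al(III) ⇒ ion charge 1−.

[Re(acac)(NH3)4][AlBr2F(NCS)]2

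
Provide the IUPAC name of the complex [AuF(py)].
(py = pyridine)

There is no counter-ion, so the complex is neutral overall.
Ligand charges: 1×pyridine (neutral), 1×fluoro (-1 each); total -1. So Au + (-1) = 0, giving Au = +1.
Ligands are named alphabetically: fluoro before pyridine.

fluoro(pyridine)gold(I)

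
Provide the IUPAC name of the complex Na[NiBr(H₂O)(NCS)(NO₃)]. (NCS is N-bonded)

sodium aquabromoisothiocyanatonitratonickelate(II)

The 1 sodium counter-ion carries a total charge of +1, so each complex ion is 1−.
Ligand charges: 1×bromo (-1 each), 1×nitrato (-1 each), 1×aqua (neutral), 1×isothiocyanato (-1 each); total -3. So Ni + (-3) = 1−, giving Ni = +2.
Ligands are named alphabetically: aqua before bromo before isothiocyanato before nitrato.
The complex ion is anionic, so nickel takes the -ate form nickelate(II).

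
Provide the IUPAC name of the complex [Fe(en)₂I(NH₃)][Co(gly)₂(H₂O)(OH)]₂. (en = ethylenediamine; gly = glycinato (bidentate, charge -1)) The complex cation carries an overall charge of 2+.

amminebis(ethylenediamine)iodoiron(III) aquabis(glycinato)hydroxocobaltate(II)

Both ions are complex: the cation is named first with the plain metal name, the anion second with the -ate form; each ion's ligands are alphabetised independently.
The complex cation is given as 2+; its ligand charges sum to -1, so Fe = +3.
With 2 anions per cation, each anion must be 2/2 = 1−.
Anion: ligand charges sum to -3; for the ion to be 1−, Co = +2.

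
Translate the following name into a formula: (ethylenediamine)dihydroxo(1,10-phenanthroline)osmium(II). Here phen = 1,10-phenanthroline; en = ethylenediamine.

[Os(en)(OH)2(phen)]

Ligands: 2 hydroxo (OH, -1), 1 1,10-phenanthroline (phen, neutral), 1 ethylenediamine (en, neutral). Ligand charge sum = -2.
With Os in oxidation state +2, the complex ion is [Os...].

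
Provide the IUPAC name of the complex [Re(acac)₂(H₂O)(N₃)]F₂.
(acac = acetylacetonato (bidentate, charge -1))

bis(acetylacetonato)aquaazidorhenium(V) fluoride

The 2 fluoride counter-ions carry a total charge of -2, so each complex ion is 2+.
Ligand charges: 2×acetylacetonato (-1 each), 1×aqua (neutral), 1×azido (-1 each); total -3. So Re + (-3) = 2+, giving Re = +5.
Ligands are named alphabetically: acetylacetonato before aqua before azido.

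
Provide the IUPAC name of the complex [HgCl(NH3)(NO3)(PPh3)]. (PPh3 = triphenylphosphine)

amminechloronitrato(triphenylphosphine)mercury(II)

There is no counter-ion, so the complex is neutral overall.
Ligand charges: 1×chloro (-1 each), 1×ammine (neutral), 1×nitrato (-1 each), 1×triphenylphosphine (neutral); total -2. So Hg + (-2) = 0, giving Hg = +2.
Ligands are named alphabetically: ammine before chloro before nitrato before triphenylphosphine.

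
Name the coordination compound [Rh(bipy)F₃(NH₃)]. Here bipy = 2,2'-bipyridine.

There is no counter-ion, so the complex is neutral overall.
Ligand charges: 3×fluoro (-1 each), 1×2,2'-bipyridine (neutral), 1×ammine (neutral); total -3. So Rh + (-3) = 0, giving Rh = +3.
Ligands are named alphabetically: ammine before bipyridine before fluoro.

ammine(2,2'-bipyridine)trifluororhodium(III)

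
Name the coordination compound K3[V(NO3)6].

potassium hexanitratovanadate(III)

The 3 potassium counter-ions carry a total charge of +3, so each complex ion is 3−.
Ligand charges: 6×nitrato (-1 each); total -6. So V + (-6) = 3−, giving V = +3.
The complex ion is anionic, so vanadium takes the -ate form vanadate(III).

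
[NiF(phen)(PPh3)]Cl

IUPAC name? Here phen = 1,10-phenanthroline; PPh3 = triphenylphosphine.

The 1 chloride counter-ion carries a total charge of -1, so each complex ion is 1+.
Ligand charges: 1×1,10-phenanthroline (neutral), 1×fluoro (-1 each), 1×triphenylphosphine (neutral); total -1. So Ni + (-1) = 1+, giving Ni = +2.
Ligands are named alphabetically: fluoro before phenanthroline before triphenylphosphine.

fluoro(1,10-phenanthroline)(triphenylphosphine)nickel(II) chloride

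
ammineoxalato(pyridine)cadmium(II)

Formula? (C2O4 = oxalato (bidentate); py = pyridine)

[Cd(C2O4)(NH3)(py)]

Ligands: 1 ammine (NH3, neutral), 1 oxalato (C2O4, -2), 1 pyridine (py, neutral). Ligand charge sum = -2.
With Cd in oxidation state +2, the complex ion is [Cd...].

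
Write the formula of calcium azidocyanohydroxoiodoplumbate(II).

Ca[Pb(CN)I(N3)(OH)]

Ligands: 1 azido (N3, -1), 1 hydroxo (OH, -1), 1 cyano (CN, -1), 1 iodo (I, -1). Ligand charge sum = -4.
Charge balance with calcium (+2) requires 1 complex ion per 1 calcium.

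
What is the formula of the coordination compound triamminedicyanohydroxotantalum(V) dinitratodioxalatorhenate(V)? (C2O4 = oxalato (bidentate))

[Ta(CN)2(NH3)3(OH)][Re(C2O4)2(NO3)2]2

Cation [Ta…]: ligand charges -3, Ta(V) ⇒ ion charge 2+.
Anion [Re…]: ligand charges -6, Re(V) ⇒ ion charge 1−.
One 2+ cation requires 2 of the 1− anion.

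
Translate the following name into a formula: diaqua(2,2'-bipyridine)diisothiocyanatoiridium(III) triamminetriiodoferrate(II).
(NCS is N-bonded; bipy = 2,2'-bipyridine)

Cation [Ir…]: ligand charges -2, Ir(III) ⇒ ion charge 1+.
Anion [Fe…]: ligand charges -3, Fe(II) ⇒ ion charge 1−.
One 1+ cation balances one 1− anion.

[Ir(bipy)(H2O)2(NCS)2][FeI3(NH3)3]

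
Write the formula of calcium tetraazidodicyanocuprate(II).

Ligands: 2 cyano (CN, -1), 4 azido (N3, -1). Ligand charge sum = -6.
Charge balance with calcium (+2) requires 1 complex ion per 2 calcium.

Ca2[Cu(CN)2(N3)4]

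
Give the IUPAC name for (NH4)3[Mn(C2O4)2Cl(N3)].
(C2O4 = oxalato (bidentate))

ammonium azidochlorodioxalatomanganate(III)

The 3 ammonium counter-ions carry a total charge of +3, so each complex ion is 3−.
Ligand charges: 1×azido (-1 each), 1×chloro (-1 each), 2×oxalato (-2 each); total -6. So Mn + (-6) = 3−, giving Mn = +3.
The complex ion is anionic, so manganese takes the -ate form manganate(III).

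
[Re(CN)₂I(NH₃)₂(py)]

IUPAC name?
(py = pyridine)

There is no counter-ion, so the complex is neutral overall.
Ligand charges: 2×cyano (-1 each), 2×ammine (neutral), 1×iodo (-1 each), 1×pyridine (neutral); total -3. So Re + (-3) = 0, giving Re = +3.
Ligands are named alphabetically: ammine before cyano before iodo before pyridine.

diamminedicyanoiodo(pyridine)rhenium(III)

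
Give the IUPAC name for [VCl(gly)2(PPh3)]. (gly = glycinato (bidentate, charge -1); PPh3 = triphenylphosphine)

There is no counter-ion, so the complex is neutral overall.
Ligand charges: 2×glycinato (-1 each), 1×triphenylphosphine (neutral), 1×chloro (-1 each); total -3. So V + (-3) = 0, giving V = +3.
Ligands are named alphabetically: chloro before glycinato before triphenylphosphine.

chlorobis(glycinato)(triphenylphosphine)vanadium(III)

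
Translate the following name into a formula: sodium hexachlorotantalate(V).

Na[TaCl6]

Ligands: 6 chloro (Cl, -1). Ligand charge sum = -6.
Charge balance with sodium (+1) requires 1 complex ion per 1 sodium.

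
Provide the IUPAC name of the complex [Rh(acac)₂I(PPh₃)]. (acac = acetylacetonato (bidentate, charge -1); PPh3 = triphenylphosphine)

There is no counter-ion, so the complex is neutral overall.
Ligand charges: 2×acetylacetonato (-1 each), 1×iodo (-1 each), 1×triphenylphosphine (neutral); total -3. So Rh + (-3) = 0, giving Rh = +3.
Ligands are named alphabetically: acetylacetonato before iodo before triphenylphosphine.

bis(acetylacetonato)iodo(triphenylphosphine)rhodium(III)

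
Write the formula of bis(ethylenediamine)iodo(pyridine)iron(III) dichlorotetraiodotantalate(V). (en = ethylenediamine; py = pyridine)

[Fe(en)2I(py)][TaCl2I4]2

Cation [Fe…]: ligand charges -1, Fe(III) ⇒ ion charge 2+.
Anion [Ta…]: ligand charges -6, Ta(V) ⇒ ion charge 1−.
One 2+ cation requires 2 of the 1− anion.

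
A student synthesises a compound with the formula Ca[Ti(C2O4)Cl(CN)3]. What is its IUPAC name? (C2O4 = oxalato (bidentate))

The 1 calcium counter-ion carries a total charge of +2, so each complex ion is 2−.
Ligand charges: 3×cyano (-1 each), 1×chloro (-1 each), 1×oxalato (-2 each); total -6. So Ti + (-6) = 2−, giving Ti = +4.
Ligands are named alphabetically: chloro before cyano before oxalato.
The complex ion is anionic, so titanium takes the -ate form titanate(IV).

calcium chlorotricyanooxalatotitanate(IV)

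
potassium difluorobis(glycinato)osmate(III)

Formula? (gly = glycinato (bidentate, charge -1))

K[OsF2(gly)2]

Ligands: 2 fluoro (F, -1), 2 glycinato (gly, -1). Ligand charge sum = -4.
With Os in oxidation state +3, the complex ion is [Os...]^1−.
Charge balance with potassium (+1) requires 1 complex ion per 1 potassium.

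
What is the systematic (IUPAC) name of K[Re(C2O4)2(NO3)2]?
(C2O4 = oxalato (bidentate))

potassium dinitratodioxalatorhenate(V)

The 1 potassium counter-ion carries a total charge of +1, so each complex ion is 1−.
Ligand charges: 2×oxalato (-2 each), 2×nitrato (-1 each); total -6. So Re + (-6) = 1−, giving Re = +5.
The complex ion is anionic, so rhenium takes the -ate form rhenate(V).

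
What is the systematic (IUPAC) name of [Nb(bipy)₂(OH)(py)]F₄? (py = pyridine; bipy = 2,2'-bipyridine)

bis(2,2'-bipyridine)hydroxo(pyridine)niobium(V) fluoride

The 4 fluoride counter-ions carry a total charge of -4, so each complex ion is 4+.
Ligand charges: 1×pyridine (neutral), 2×2,2'-bipyridine (neutral), 1×hydroxo (-1 each); total -1. So Nb + (-1) = 4+, giving Nb = +5.
Ligands are named alphabetically: bipyridine before hydroxo before pyridine.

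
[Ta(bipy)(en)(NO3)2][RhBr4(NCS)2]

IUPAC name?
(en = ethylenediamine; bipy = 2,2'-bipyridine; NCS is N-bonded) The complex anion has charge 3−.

The complex anion is given as 3−; its ligand charges sum to -6, so Rh = +3.
A 1:1 salt means the cation carries the equal and opposite charge, 3+.
Cation: ligand charges sum to -2; for the ion to be 3+, Ta = +5.

(2,2'-bipyridine)(ethylenediamine)dinitratotantalum(V) tetrabromodiisothiocyanatorhodate(III)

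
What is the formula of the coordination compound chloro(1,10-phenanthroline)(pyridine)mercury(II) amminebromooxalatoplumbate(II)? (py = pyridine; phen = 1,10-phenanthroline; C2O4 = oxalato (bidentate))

[HgCl(phen)(py)][PbBr(C2O4)(NH3)]

Cation [Hg…]: ligand charges -1, Hg(II) ⇒ ion charge 1+.
Anion [Pb…]: ligand charges -3, Pb(II) ⇒ ion charge 1−.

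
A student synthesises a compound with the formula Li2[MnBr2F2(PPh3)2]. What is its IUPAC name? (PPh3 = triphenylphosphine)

The 2 lithium counter-ions carry a total charge of +2, so each complex ion is 2−.
Ligand charges: 2×triphenylphosphine (neutral), 2×bromo (-1 each), 2×fluoro (-1 each); total -4. So Mn + (-4) = 2−, giving Mn = +2.
Ligands are named alphabetically: bromo before fluoro before triphenylphosphine.
The complex ion is anionic, so manganese takes the -ate form manganate(II).

lithium dibromodifluorobis(triphenylphosphine)manganate(II)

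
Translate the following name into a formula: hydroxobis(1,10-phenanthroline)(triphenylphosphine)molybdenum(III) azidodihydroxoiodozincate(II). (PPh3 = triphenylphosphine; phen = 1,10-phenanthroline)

[Mo(OH)(phen)2(PPh3)][ZnI(N3)(OH)2]

Cation [Mo…]: ligand charges -1, Mo(III) ⇒ ion charge 2+.
Anion [Zn…]: ligand charges -4, Zn(II) ⇒ ion charge 2−.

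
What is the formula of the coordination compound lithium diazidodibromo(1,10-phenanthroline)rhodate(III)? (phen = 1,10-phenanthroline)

Li[RhBr2(N3)2(phen)]

Ligands: 2 azido (N3, -1), 1 1,10-phenanthroline (phen, neutral), 2 bromo (Br, -1). Ligand charge sum = -4.
Charge balance with lithium (+1) requires 1 complex ion per 1 lithium.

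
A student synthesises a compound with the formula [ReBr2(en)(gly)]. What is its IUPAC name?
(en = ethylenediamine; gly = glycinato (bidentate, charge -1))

There is no counter-ion, so the complex is neutral overall.
Ligand charges: 1×ethylenediamine (neutral), 2×bromo (-1 each), 1×glycinato (-1 each); total -3. So Re + (-3) = 0, giving Re = +3.
Ligands are named alphabetically: bromo before ethylenediamine before glycinato.

dibromo(ethylenediamine)(glycinato)rhenium(III)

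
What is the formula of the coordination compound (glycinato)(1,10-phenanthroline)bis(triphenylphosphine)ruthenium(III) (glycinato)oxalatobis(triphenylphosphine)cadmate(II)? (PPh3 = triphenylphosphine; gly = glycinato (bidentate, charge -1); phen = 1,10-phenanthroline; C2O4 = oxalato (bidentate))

Cation [Ru…]: ligand charges -1, Ru(III) ⇒ ion charge 2+.
Anion [Cd…]: ligand charges -3, Cd(II) ⇒ ion charge 1−.
One 2+ cation requires 2 of the 1− anion.

[Ru(gly)(phen)(PPh3)2][Cd(C2O4)(gly)(PPh3)2]2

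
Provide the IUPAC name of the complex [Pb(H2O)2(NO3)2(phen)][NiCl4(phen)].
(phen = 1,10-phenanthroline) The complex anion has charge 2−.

diaquadinitrato(1,10-phenanthroline)lead(IV) tetrachloro(1,10-phenanthroline)nickelate(II)

Both ions are complex: the cation is named first with the plain metal name, the anion second with the -ate form; each ion's ligands are alphabetised independently.
The complex anion is given as 2−; its ligand charges sum to -4, so Ni = +2.
A 1:1 salt means the cation carries the equal and opposite charge, 2+.
Cation: ligand charges sum to -2; for the ion to be 2+, Pb = +4.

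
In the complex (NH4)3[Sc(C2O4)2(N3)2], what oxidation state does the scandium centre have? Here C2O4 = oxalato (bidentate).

+3

3 ammonium outside the brackets (+1 each) → the complex ion is 3−.
Ligand charges: 2×N3 = -2; 2×C2O4 = -4; sum -6.
Sc + (-6) = 3− ⇒ Sc is +3.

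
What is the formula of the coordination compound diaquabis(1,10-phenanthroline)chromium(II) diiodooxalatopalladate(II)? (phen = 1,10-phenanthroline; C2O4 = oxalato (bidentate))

[Cr(H2O)2(phen)2][Pd(C2O4)I2]

Cation [Cr…]: ligand charges 0, Cr(II) ⇒ ion charge 2+.
Anion [Pd…]: ligand charges -4, Pd(II) ⇒ ion charge 2−.
One 2+ cation balances one 2− anion.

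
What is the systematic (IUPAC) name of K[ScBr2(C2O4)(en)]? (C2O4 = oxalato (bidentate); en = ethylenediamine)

The 1 potassium counter-ion carries a total charge of +1, so each complex ion is 1−.
Ligand charges: 1×oxalato (-2 each), 2×bromo (-1 each), 1×ethylenediamine (neutral); total -4. So Sc + (-4) = 1−, giving Sc = +3.
The complex ion is anionic, so scandium takes the -ate form scandate(III).

potassium dibromo(ethylenediamine)oxalatoscandate(III)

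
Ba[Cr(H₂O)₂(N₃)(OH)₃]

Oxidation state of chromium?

+2

1 barium outside the brackets (+2 each) → the complex ion is 2−.
Ligand charges: 2×H2O neutral; 3×OH = -3; 1×N3 = -1; sum -4.
Cr + (-4) = 2− ⇒ Cr is +2.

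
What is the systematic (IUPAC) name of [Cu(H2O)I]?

aquaiodocopper(I)

There is no counter-ion, so the complex is neutral overall.
Ligand charges: 1×iodo (-1 each), 1×aqua (neutral); total -1. So Cu + (-1) = 0, giving Cu = +1.
Ligands are named alphabetically: aqua before iodo.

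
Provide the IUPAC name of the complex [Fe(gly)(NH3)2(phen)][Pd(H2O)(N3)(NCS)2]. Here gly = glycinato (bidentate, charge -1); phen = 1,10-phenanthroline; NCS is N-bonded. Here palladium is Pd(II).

Both ions are complex: the cation is named first with the plain metal name, the anion second with the -ate form; each ion's ligands are alphabetised independently.
Pd is given as +2; the anion's ligand charges sum to -3, so the complex anion is 1−.
A 1:1 salt means the cation carries the equal and opposite charge, 1+.
Cation: ligand charges sum to -1; for the ion to be 1+, Fe = +2.

diammine(glycinato)(1,10-phenanthroline)iron(II) aquaazidodiisothiocyanatopalladate(II)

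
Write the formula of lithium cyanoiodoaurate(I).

Ligands: 1 iodo (I, -1), 1 cyano (CN, -1). Ligand charge sum = -2.
With Au in oxidation state +1, the complex ion is [Au...]^1−.
Charge balance with lithium (+1) requires 1 complex ion per 1 lithium.

Li[Au(CN)I]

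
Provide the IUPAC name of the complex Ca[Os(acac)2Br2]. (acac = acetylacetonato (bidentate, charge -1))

The 1 calcium counter-ion carries a total charge of +2, so each complex ion is 2−.
Ligand charges: 2×bromo (-1 each), 2×acetylacetonato (-1 each); total -4. So Os + (-4) = 2−, giving Os = +2.
Ligands are named alphabetically: acetylacetonato before bromo.
The complex ion is anionic, so osmium takes the -ate form osmate(II).

calcium bis(acetylacetonato)dibromoosmate(II)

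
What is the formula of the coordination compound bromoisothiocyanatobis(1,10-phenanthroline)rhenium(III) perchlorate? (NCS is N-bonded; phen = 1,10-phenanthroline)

Ligands: 1 bromo (Br, -1), 1 isothiocyanato (NCS, -1), 2 1,10-phenanthroline (phen, neutral). Ligand charge sum = -2.
With Re in oxidation state +3, the complex ion is [Re...]^1+.
Charge balance with perchlorate (-1) requires 1 complex ion per 1 perchlorate.

[ReBr(NCS)(phen)2]ClO4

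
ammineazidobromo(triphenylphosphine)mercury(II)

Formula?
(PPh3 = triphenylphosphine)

[HgBr(N3)(NH3)(PPh3)]

Ligands: 1 ammine (NH3, neutral), 1 bromo (Br, -1), 1 triphenylphosphine (PPh3, neutral), 1 azido (N3, -1). Ligand charge sum = -2.
With Hg in oxidation state +2, the complex ion is [Hg...].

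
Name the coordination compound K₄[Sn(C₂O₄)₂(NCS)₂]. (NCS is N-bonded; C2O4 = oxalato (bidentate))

potassium diisothiocyanatodioxalatostannate(II)

The 4 potassium counter-ions carry a total charge of +4, so each complex ion is 4−.
Ligand charges: 2×isothiocyanato (-1 each), 2×oxalato (-2 each); total -6. So Sn + (-6) = 4−, giving Sn = +2.
The complex ion is anionic, so tin takes the -ate form stannate(II).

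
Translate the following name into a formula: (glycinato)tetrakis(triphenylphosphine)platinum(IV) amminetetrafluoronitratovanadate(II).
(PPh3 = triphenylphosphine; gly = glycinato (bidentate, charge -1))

Cation [Pt…]: ligand charges -1, Pt(IV) ⇒ ion charge 3+.
Anion [V…]: ligand charges -5, V(II) ⇒ ion charge 3−.

[Pt(gly)(PPh3)4][VF4(NH3)(NO3)]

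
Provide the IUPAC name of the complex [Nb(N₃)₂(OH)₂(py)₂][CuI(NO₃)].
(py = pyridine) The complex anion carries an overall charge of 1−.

Both ions are complex: the cation is named first with the plain metal name, the anion second with the -ate form; each ion's ligands are alphabetised independently.
The complex anion is given as 1−; its ligand charges sum to -2, so Cu = +1.
A 1:1 salt means the cation carries the equal and opposite charge, 1+.
Cation: ligand charges sum to -4; for the ion to be 1+, Nb = +5.

diazidodihydroxobis(pyridine)niobium(V) iodonitratocuprate(I)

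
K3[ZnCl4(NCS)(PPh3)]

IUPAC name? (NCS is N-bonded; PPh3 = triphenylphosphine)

The 3 potassium counter-ions carry a total charge of +3, so each complex ion is 3−.
Ligand charges: 4×chloro (-1 each), 1×isothiocyanato (-1 each), 1×triphenylphosphine (neutral); total -5. So Zn + (-5) = 3−, giving Zn = +2.
Ligands are named alphabetically: chloro before isothiocyanato before triphenylphosphine.
The complex ion is anionic, so zinc takes the -ate form zincate(II).

potassium tetrachloroisothiocyanato(triphenylphosphine)zincate(II)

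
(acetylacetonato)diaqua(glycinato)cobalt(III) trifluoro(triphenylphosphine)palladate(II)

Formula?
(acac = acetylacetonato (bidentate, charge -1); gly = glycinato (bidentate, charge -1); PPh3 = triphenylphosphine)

Cation [Co…]: ligand charges -2, Co(III) ⇒ ion charge 1+.
Anion [Pd…]: ligand charges -3, Pd(II) ⇒ ion charge 1−.
One 1+ cation balances one 1− anion.

[Co(acac)(gly)(H2O)2][PdF3(PPh3)]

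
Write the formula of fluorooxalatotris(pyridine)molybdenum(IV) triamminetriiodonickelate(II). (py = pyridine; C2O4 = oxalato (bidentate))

Cation [Mo…]: ligand charges -3, Mo(IV) ⇒ ion charge 1+.
Anion [Ni…]: ligand charges -3, Ni(II) ⇒ ion charge 1−.
One 1+ cation balances one 1− anion.

[Mo(C2O4)F(py)3][NiI3(NH3)3]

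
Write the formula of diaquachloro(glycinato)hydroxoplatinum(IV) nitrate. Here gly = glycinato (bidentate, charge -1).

[PtCl(gly)(H2O)2(OH)]NO3

Ligands: 1 hydroxo (OH, -1), 1 glycinato (gly, -1), 2 aqua (H2O, neutral), 1 chloro (Cl, -1). Ligand charge sum = -3.
With Pt in oxidation state +4, the complex ion is [Pt...]^1+.
Charge balance with nitrate (-1) requires 1 complex ion per 1 nitrate.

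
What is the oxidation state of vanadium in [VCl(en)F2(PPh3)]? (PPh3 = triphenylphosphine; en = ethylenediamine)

No counter-ion: the bracketed complex is neutral.
Ligand charges: 1×PPh3 neutral; 2×F = -2; 1×en neutral; 1×Cl = -1; sum -3.
V + (-3) = 0 ⇒ V is +3.

+3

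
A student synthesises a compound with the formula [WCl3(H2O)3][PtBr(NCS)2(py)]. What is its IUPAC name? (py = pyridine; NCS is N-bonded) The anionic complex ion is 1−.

triaquatrichlorotungsten(IV) bromodiisothiocyanato(pyridine)platinate(II)

Both ions are complex: the cation is named first with the plain metal name, the anion second with the -ate form; each ion's ligands are alphabetised independently.
The complex anion is given as 1−; its ligand charges sum to -3, so Pt = +2.
A 1:1 salt means the cation carries the equal and opposite charge, 1+.
Cation: ligand charges sum to -3; for the ion to be 1+, W = +4.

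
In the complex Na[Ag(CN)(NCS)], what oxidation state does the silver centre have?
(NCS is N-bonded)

1 sodium outside the brackets (+1 each) → the complex ion is 1−.
Ligand charges: 1×CN = -1; 1×NCS = -1; sum -2.
Ag + (-2) = 1− ⇒ Ag is +1.

+1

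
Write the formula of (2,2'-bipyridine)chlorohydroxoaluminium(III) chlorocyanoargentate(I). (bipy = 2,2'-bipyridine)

Cation [Al…]: ligand charges -2, Al(III) ⇒ ion charge 1+.
Anion [Ag…]: ligand charges -2, Ag(I) ⇒ ion charge 1−.
One 1+ cation balances one 1− anion.

[Al(bipy)Cl(OH)][AgCl(CN)]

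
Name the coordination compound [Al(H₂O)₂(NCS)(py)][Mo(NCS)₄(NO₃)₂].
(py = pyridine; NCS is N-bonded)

Aluminium is always +3 in its complexes; the cation's ligand charges sum to -1, so the complex cation is 2+.
A 1:1 salt means the anion carries the equal and opposite charge, 2−.
Anion: ligand charges sum to -6; for the ion to be 2−, Mo = +4.

diaquaisothiocyanato(pyridine)aluminium(III) tetraisothiocyanatodinitratomolybdate(IV)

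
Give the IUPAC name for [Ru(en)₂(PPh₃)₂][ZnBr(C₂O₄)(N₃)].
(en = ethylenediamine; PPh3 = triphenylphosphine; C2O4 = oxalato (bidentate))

bis(ethylenediamine)bis(triphenylphosphine)ruthenium(II) azidobromooxalatozincate(II)

Zinc is always +2 in its complexes; the anion's ligand charges sum to -4, so the complex anion is 2−.
A 1:1 salt means the cation carries the equal and opposite charge, 2+.
Cation: ligand charges sum to 0; for the ion to be 2+, Ru = +2.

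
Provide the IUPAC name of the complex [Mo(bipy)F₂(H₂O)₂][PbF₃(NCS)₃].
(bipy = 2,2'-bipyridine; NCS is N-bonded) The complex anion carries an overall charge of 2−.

diaqua(2,2'-bipyridine)difluoromolybdenum(IV) trifluorotriisothiocyanatoplumbate(IV)

Both ions are complex: the cation is named first with the plain metal name, the anion second with the -ate form; each ion's ligands are alphabetised independently.
The complex anion is given as 2−; its ligand charges sum to -6, so Pb = +4.
A 1:1 salt means the cation carries the equal and opposite charge, 2+.
Cation: ligand charges sum to -2; for the ion to be 2+, Mo = +4.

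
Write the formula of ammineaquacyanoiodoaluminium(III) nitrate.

[Al(CN)(H2O)I(NH3)]NO3

Ligands: 1 ammine (NH3, neutral), 1 cyano (CN, -1), 1 aqua (H2O, neutral), 1 iodo (I, -1). Ligand charge sum = -2.
With Al in oxidation state +3, the complex ion is [Al...]^1+.
Charge balance with nitrate (-1) requires 1 complex ion per 1 nitrate.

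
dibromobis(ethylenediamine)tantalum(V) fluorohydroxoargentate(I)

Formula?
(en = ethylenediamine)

Cation [Ta…]: ligand charges -2, Ta(V) ⇒ ion charge 3+.
Anion [Ag…]: ligand charges -2, Ag(I) ⇒ ion charge 1−.
One 3+ cation requires 3 of the 1− anion.

[TaBr2(en)2][AgF(OH)]3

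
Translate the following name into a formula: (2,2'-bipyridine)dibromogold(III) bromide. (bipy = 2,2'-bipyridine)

Ligands: 1 2,2'-bipyridine (bipy, neutral), 2 bromo (Br, -1). Ligand charge sum = -2.
Charge balance with bromide (-1) requires 1 complex ion per 1 bromide.

[Au(bipy)Br2]Br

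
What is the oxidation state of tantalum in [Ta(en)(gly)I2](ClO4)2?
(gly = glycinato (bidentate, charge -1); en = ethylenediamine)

2 perchlorate outside the brackets (-1 each) → the complex ion is 2+.
Ligand charges: 2×I = -2; 1×gly = -1; 1×en neutral; sum -3.
Ta + (-3) = 2+ ⇒ Ta is +5.

+5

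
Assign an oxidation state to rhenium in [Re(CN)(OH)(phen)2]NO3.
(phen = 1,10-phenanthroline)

+3

1 nitrate outside the brackets (-1 each) → the complex ion is 1+.
Ligand charges: 1×CN = -1; 1×OH = -1; 2×phen neutral; sum -2.
Re + (-2) = 1+ ⇒ Re is +3.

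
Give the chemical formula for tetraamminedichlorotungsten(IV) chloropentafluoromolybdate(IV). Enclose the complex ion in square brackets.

[WCl2(NH3)4][MoClF5]

Cation [W…]: ligand charges -2, W(IV) ⇒ ion charge 2+.
Anion [Mo…]: ligand charges -6, Mo(IV) ⇒ ion charge 2−.
One 2+ cation balances one 2− anion.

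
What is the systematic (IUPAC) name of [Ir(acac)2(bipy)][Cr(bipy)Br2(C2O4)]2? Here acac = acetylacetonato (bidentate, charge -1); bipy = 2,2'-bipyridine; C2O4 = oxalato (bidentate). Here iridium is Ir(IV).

bis(acetylacetonato)(2,2'-bipyridine)iridium(IV) (2,2'-bipyridine)dibromooxalatochromate(III)

Both ions are complex: the cation is named first with the plain metal name, the anion second with the -ate form; each ion's ligands are alphabetised independently.
Ir is given as +4; the cation's ligand charges sum to -2, so the complex cation is 2+.
With 2 anions per cation, each anion must be 2/2 = 1−.
Anion: ligand charges sum to -4; for the ion to be 1−, Cr = +3.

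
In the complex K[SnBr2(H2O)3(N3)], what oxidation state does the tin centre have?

+2

1 potassium outside the brackets (+1 each) → the complex ion is 1−.
Ligand charges: 2×Br = -2; 3×H2O neutral; 1×N3 = -1; sum -3.
Sn + (-3) = 1− ⇒ Sn is +2.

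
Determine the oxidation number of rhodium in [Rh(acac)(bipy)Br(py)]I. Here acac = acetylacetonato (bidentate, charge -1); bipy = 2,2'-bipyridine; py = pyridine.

1 iodide outside the brackets (-1 each) → the complex ion is 1+.
Ligand charges: 1×acac = -1; 1×bipy neutral; 1×py neutral; 1×Br = -1; sum -2.
Rh + (-2) = 1+ ⇒ Rh is +3.

+3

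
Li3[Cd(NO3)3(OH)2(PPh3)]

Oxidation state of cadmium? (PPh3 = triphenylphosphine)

3 lithium outside the brackets (+1 each) → the complex ion is 3−.
Ligand charges: 3×NO3 = -3; 2×OH = -2; 1×PPh3 neutral; sum -5.
Cd + (-5) = 3− ⇒ Cd is +2.

+2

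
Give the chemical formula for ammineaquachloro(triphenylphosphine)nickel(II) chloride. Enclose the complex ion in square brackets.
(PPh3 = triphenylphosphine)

[NiCl(H2O)(NH3)(PPh3)]Cl

Ligands: 1 aqua (H2O, neutral), 1 ammine (NH3, neutral), 1 triphenylphosphine (PPh3, neutral), 1 chloro (Cl, -1). Ligand charge sum = -1.
Charge balance with chloride (-1) requires 1 complex ion per 1 chloride.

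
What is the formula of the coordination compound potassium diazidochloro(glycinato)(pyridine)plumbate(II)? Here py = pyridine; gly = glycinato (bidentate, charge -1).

Ligands: 1 pyridine (py, neutral), 1 chloro (Cl, -1), 2 azido (N3, -1), 1 glycinato (gly, -1). Ligand charge sum = -4.
With Pb in oxidation state +2, the complex ion is [Pb...]^2−.
Charge balance with potassium (+1) requires 1 complex ion per 2 potassium.

K2[PbCl(gly)(N3)2(py)]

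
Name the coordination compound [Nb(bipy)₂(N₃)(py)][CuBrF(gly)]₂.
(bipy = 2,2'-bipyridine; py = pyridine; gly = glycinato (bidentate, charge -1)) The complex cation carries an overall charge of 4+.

The complex cation is given as 4+; its ligand charges sum to -1, so Nb = +5.
With 2 anions per cation, each anion must be 4/2 = 2−.
Anion: ligand charges sum to -3; for the ion to be 2−, Cu = +1.

azidobis(2,2'-bipyridine)(pyridine)niobium(V) bromofluoro(glycinato)cuprate(I)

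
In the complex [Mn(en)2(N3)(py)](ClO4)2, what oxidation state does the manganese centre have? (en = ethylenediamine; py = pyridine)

+3

2 perchlorate outside the brackets (-1 each) → the complex ion is 2+.
Ligand charges: 1×N3 = -1; 2×en neutral; 1×py neutral; sum -1.
Mn + (-1) = 2+ ⇒ Mn is +3.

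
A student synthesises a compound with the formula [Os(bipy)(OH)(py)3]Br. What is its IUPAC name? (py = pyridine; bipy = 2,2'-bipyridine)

The 1 bromide counter-ion carries a total charge of -1, so each complex ion is 1+.
Ligand charges: 3×pyridine (neutral), 1×2,2'-bipyridine (neutral), 1×hydroxo (-1 each); total -1. So Os + (-1) = 1+, giving Os = +2.
Ligands are named alphabetically: bipyridine before hydroxo before pyridine.

(2,2'-bipyridine)hydroxotris(pyridine)osmium(II) bromide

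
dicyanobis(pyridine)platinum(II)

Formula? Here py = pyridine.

[Pt(CN)2(py)2]

Ligands: 2 cyano (CN, -1), 2 pyridine (py, neutral). Ligand charge sum = -2.
With Pt in oxidation state +2, the complex ion is [Pt...].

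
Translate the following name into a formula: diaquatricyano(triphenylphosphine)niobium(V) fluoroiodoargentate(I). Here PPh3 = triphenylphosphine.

Cation [Nb…]: ligand charges -3, Nb(V) ⇒ ion charge 2+.
Anion [Ag…]: ligand charges -2, Ag(I) ⇒ ion charge 1−.

[Nb(CN)3(H2O)2(PPh3)][AgFI]2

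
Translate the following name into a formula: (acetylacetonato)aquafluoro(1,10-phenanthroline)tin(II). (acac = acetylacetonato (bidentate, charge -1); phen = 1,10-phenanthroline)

[Sn(acac)F(H2O)(phen)]

Ligands: 1 fluoro (F, -1), 1 acetylacetonato (acac, -1), 1 1,10-phenanthroline (phen, neutral), 1 aqua (H2O, neutral). Ligand charge sum = -2.
With Sn in oxidation state +2, the complex ion is [Sn...].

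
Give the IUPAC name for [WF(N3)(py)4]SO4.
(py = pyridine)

The 1 sulfate counter-ion carries a total charge of -2, so each complex ion is 2+.
Ligand charges: 4×pyridine (neutral), 1×fluoro (-1 each), 1×azido (-1 each); total -2. So W + (-2) = 2+, giving W = +4.
Ligands are named alphabetically: azido before fluoro before pyridine.

azidofluorotetrakis(pyridine)tungsten(IV) sulfate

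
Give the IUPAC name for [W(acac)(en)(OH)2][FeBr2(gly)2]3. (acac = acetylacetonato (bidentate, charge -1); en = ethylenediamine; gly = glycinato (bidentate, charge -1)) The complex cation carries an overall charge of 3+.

Both ions are complex: the cation is named first with the plain metal name, the anion second with the -ate form; each ion's ligands are alphabetised independently.
The complex cation is given as 3+; its ligand charges sum to -3, so W = +6.
With 3 anions per cation, each anion must be 3/3 = 1−.
Anion: ligand charges sum to -4; for the ion to be 1−, Fe = +3.

(acetylacetonato)(ethylenediamine)dihydroxotungsten(VI) dibromobis(glycinato)ferrate(III)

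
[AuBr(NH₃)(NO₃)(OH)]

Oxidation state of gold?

No counter-ion: the bracketed complex is neutral.
Ligand charges: 1×OH = -1; 1×Br = -1; 1×NH3 neutral; 1×NO3 = -1; sum -3.
Au + (-3) = 0 ⇒ Au is +3.

+3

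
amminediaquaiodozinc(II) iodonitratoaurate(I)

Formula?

Cation [Zn…]: ligand charges -1, Zn(II) ⇒ ion charge 1+.
Anion [Au…]: ligand charges -2, Au(I) ⇒ ion charge 1−.
One 1+ cation balances one 1− anion.

[Zn(H2O)2I(NH3)][AuI(NO3)]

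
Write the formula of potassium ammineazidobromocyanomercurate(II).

Ligands: 1 ammine (NH3, neutral), 1 cyano (CN, -1), 1 bromo (Br, -1), 1 azido (N3, -1). Ligand charge sum = -3.
Charge balance with potassium (+1) requires 1 complex ion per 1 potassium.

K[HgBr(CN)(N3)(NH3)]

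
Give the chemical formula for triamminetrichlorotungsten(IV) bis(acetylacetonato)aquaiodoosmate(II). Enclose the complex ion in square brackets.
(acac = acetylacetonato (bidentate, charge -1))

[WCl3(NH3)3][Os(acac)2(H2O)I]

Cation [W…]: ligand charges -3, W(IV) ⇒ ion charge 1+.
Anion [Os…]: ligand charges -3, Os(II) ⇒ ion charge 1−.
One 1+ cation balances one 1− anion.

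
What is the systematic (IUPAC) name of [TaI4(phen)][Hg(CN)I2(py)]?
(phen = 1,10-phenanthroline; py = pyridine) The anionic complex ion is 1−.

The complex anion is given as 1−; its ligand charges sum to -3, so Hg = +2.
A 1:1 salt means the cation carries the equal and opposite charge, 1+.
Cation: ligand charges sum to -4; for the ion to be 1+, Ta = +5.

tetraiodo(1,10-phenanthroline)tantalum(V) cyanodiiodo(pyridine)mercurate(II)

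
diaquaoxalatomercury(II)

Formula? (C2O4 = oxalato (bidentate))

Ligands: 2 aqua (H2O, neutral), 1 oxalato (C2O4, -2). Ligand charge sum = -2.
With Hg in oxidation state +2, the complex ion is [Hg...].

[Hg(C2O4)(H2O)2]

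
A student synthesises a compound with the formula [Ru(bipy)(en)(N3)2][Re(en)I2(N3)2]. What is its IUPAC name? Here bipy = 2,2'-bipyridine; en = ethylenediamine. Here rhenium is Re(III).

Both ions are complex: the cation is named first with the plain metal name, the anion second with the -ate form; each ion's ligands are alphabetised independently.
Re is given as +3; the anion's ligand charges sum to -4, so the complex anion is 1−.
A 1:1 salt means the cation carries the equal and opposite charge, 1+.
Cation: ligand charges sum to -2; for the ion to be 1+, Ru = +3.

diazido(2,2'-bipyridine)(ethylenediamine)ruthenium(III) diazido(ethylenediamine)diiodorhenate(III)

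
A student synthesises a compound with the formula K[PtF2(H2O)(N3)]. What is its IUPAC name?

potassium aquaazidodifluoroplatinate(II)

The 1 potassium counter-ion carries a total charge of +1, so each complex ion is 1−.
Ligand charges: 2×fluoro (-1 each), 1×azido (-1 each), 1×aqua (neutral); total -3. So Pt + (-3) = 1−, giving Pt = +2.
Ligands are named alphabetically: aqua before azido before fluoro.
The complex ion is anionic, so platinum takes the -ate form platinate(II).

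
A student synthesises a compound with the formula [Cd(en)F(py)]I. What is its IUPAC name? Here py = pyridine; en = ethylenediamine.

The 1 iodide counter-ion carries a total charge of -1, so each complex ion is 1+.
Ligand charges: 1×pyridine (neutral), 1×fluoro (-1 each), 1×ethylenediamine (neutral); total -1. So Cd + (-1) = 1+, giving Cd = +2.
Ligands are named alphabetically: ethylenediamine before fluoro before pyridine.

(ethylenediamine)fluoro(pyridine)cadmium(II) iodide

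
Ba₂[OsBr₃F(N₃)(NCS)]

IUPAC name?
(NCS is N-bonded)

barium azidotribromofluoroisothiocyanatoosmate(II)

The 2 barium counter-ions carry a total charge of +4, so each complex ion is 4−.
Ligand charges: 3×bromo (-1 each), 1×fluoro (-1 each), 1×isothiocyanato (-1 each), 1×azido (-1 each); total -6. So Os + (-6) = 4−, giving Os = +2.
Ligands are named alphabetically: azido before bromo before fluoro before isothiocyanato.
The complex ion is anionic, so osmium takes the -ate form osmate(II).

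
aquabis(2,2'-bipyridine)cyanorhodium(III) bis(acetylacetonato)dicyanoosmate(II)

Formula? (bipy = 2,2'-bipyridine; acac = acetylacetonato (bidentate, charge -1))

Cation [Rh…]: ligand charges -1, Rh(III) ⇒ ion charge 2+.
Anion [Os…]: ligand charges -4, Os(II) ⇒ ion charge 2−.
One 2+ cation balances one 2− anion.

[Rh(bipy)2(CN)(H2O)][Os(acac)2(CN)2]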